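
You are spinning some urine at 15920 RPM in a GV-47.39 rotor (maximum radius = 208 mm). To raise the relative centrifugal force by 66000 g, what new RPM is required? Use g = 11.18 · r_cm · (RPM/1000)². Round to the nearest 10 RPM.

r = 208 mm = 20.8 cm
Current RCF = 11.18 × 20.8 × (15.92)² = 11.18 × 20.8 × 253.4464 ≈ 58,937.4 × g
Target RCF = 58,937.4 + 66,000 = 124,937.4 × g
(N/1000)² = 124,937.4 / 232.544 = 537.2635
N = 1000 × √537.2635 ≈ 23,178.9

23180 RPM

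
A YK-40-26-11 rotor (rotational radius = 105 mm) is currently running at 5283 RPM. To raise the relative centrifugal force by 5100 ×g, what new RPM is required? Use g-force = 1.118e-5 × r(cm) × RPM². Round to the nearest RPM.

≈ 8447 RPM

r = 105 mm = 10.5 cm
Current RCF = 1.118 × 10⁻⁵ × 10.5 × (5283)² = 1.118 × 10⁻⁵ × 10.5 × 27,910,089 ≈ 3,276.4 × g
Target RCF = 3,276.4 + 5,100 = 8,376.4 × g
N² = 8,376.4 / (11.739 × 10⁻⁵) = 71,355,311
N ≈ √71,355,311 ≈ 8,447.2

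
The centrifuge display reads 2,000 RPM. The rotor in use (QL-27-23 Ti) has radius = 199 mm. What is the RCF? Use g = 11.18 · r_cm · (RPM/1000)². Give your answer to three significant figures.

≈ 890 x g

r = 199 mm = 19.9 cm
RCF = 11.18 × r × (N/1000)²
RCF = 11.18 × 19.9 × (2)² = 11.18 × 19.9 × 4 ≈ 889.9 × g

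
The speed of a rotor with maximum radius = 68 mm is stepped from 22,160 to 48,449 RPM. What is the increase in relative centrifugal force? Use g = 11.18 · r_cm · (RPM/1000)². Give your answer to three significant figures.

r = 68 mm = 6.8 cm
RCF₁ = 11.18 × 6.8 × (22.16)² = 11.18 × 6.8 × 491.0656 ≈ 37,332.8 × g
RCF₂ = 11.18 × 6.8 × (48.449)² = 11.18 × 6.8 × 2,347.305601 ≈ 178,451.6 × g
Increase = 178,451.6 − 37,332.8 = 141,118.8

141000 x g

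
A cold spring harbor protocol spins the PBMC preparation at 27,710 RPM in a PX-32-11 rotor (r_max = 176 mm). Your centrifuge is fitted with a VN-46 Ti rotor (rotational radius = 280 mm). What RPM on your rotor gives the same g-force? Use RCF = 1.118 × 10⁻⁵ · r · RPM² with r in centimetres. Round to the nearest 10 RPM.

≈ 21970 RPM

Original rotor: r = 176 mm = 17.6 cm
RCF_original = 1.118 × 10⁻⁵ × 17.6 × (27710)² = 1.118 × 10⁻⁵ × 17.6 × 767,844,100 ≈ 151,087.1 × g
Your rotor: r = 280 mm = 28.0 cm
151,087.1 = 1.118 × 10⁻⁵ × 28 × N²
N² = 151,087.1 / (31.304 × 10⁻⁵) = 482,644,710
N ≈ √482,644,710 ≈ 21,969.2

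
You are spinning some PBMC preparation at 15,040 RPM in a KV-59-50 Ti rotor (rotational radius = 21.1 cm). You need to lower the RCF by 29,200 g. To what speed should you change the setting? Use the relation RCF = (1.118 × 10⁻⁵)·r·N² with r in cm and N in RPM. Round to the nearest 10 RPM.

10120 RPM

Current RCF = 1.118 × 10⁻⁵ × 21.1 × (15040)² = 1.118 × 10⁻⁵ × 21.1 × 226,201,600 ≈ 53,360.5 × g
Target RCF = 53,360.5 − 29,200 = 24,160.5 × g
N² = 24,160.5 / (23.5898 × 10⁻⁵) = 102,419,266
N ≈ √102,419,266 ≈ 10,120.2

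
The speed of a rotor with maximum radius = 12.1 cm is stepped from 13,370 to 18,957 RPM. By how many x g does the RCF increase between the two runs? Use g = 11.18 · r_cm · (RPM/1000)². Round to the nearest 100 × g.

≈ 24400 x g

RCF₁ = 11.18 × 12.1 × (13.37)² = 11.18 × 12.1 × 178.7569 ≈ 24,181.9 × g
RCF₂ = 11.18 × 12.1 × (18.957)² = 11.18 × 12.1 × 359.367849 ≈ 48,614.6 × g
Increase = 48,614.6 − 24,181.9 = 24,432.7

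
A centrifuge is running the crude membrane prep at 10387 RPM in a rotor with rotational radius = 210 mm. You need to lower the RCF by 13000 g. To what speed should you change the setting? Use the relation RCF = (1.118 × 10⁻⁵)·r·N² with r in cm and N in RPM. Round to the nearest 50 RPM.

7250 RPM

r = 210 mm = 21.0 cm
Current RCF = 1.118 × 10⁻⁵ × 21 × (10387)² = 1.118 × 10⁻⁵ × 21 × 107,889,769 ≈ 25,330.4 × g
Target RCF = 25,330.4 − 13,000 = 12,330.4 × g
N² = 12,330.4 / (23.478 × 10⁻⁵) = 52,518,954
N ≈ √52,518,954 ≈ 7,247.0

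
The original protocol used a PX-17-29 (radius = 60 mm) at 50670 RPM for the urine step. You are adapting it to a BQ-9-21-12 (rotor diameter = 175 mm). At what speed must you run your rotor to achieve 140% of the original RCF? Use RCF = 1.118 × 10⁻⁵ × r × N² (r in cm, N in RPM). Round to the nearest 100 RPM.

≈ 49600 RPM

Original rotor: r = 60 mm = 6.0 cm
RCF = 1.118 × 10⁻⁵ × r × N²
RCF_original = 1.118 × 10⁻⁵ × 6 × (50670)² = 1.118 × 10⁻⁵ × 6 × 2,567,448,900 ≈ 172,224.5 × g
Target RCF = 1.4 × 172,224.5 ≈ 241,114.3 × g
Your rotor: r = 175 mm / 2 = 87.5 mm = 8.75 cm
241,114.3 = 1.118 × 10⁻⁵ × 8.75 × N²
N² = 241,114.3 / (9.7825 × 10⁻⁵) = 2,464,751,342
N ≈ √2,464,751,342 ≈ 49,646.3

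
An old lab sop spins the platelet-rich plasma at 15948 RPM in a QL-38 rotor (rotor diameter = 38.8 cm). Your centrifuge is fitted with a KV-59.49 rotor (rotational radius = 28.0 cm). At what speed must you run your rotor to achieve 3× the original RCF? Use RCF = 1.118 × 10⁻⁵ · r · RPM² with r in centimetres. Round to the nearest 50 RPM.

23000 RPM

Original rotor: r = 38.8 / 2 = 19.4 cm
RCF = 1.118 × 10⁻⁵ × r × N²
RCF_original = 1.118 × 10⁻⁵ × 19.4 × (15948)² = 1.118 × 10⁻⁵ × 19.4 × 254,338,704 ≈ 55,164 × g
Target RCF = 3 × 55,164 ≈ 165,492 × g
165,492 = 1.118 × 10⁻⁵ × 28 × N²
N² = 165,492 / (31.304 × 10⁻⁵) = 528,660,874
N ≈ √528,660,874 ≈ 22,992.6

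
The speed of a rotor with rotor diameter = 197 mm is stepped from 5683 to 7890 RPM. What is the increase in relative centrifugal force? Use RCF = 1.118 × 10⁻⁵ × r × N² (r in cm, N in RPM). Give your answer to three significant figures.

3300 x g

r = 197 mm / 2 = 98.5 mm = 9.85 cm
RCF₁ = 1.118 × 10⁻⁵ × 9.85 × (5683)² = 1.118 × 10⁻⁵ × 9.85 × 32,296,489 ≈ 3,556.6 × g
RCF₂ = 1.118 × 10⁻⁵ × 9.85 × (7890)² = 1.118 × 10⁻⁵ × 9.85 × 62,252,100 ≈ 6,855.4 × g
Increase = 6,855.4 − 3,556.6 = 3,298.8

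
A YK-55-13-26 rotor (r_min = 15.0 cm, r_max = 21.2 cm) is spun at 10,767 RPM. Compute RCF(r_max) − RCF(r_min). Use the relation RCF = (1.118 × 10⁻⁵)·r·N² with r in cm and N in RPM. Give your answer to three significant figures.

≈ 8040 ×g

ΔRCF = 1.118 × 10⁻⁵ × (r_max − r_min) × N² = 1.118 × 10⁻⁵ × 6.2 × 115,928,289 ≈ 8,035.7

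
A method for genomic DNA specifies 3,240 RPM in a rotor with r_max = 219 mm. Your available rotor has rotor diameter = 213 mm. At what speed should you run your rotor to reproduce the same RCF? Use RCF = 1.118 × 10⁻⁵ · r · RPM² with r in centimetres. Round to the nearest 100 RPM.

≈ 4600 RPM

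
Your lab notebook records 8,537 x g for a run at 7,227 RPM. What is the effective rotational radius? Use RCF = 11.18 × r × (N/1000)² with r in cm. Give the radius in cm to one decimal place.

≈ 14.6 cm

RCF = 11.18 × r × (N/1000)²
8537 = 11.18 × r × (7.227)²
r = 8537 / (11.18 × 52.229529) = 8537 / 583.9261 ≈ 14.620 cm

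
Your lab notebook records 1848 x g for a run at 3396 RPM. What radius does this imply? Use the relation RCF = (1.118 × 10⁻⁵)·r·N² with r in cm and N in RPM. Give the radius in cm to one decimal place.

r ≈ 14.3 cm

1848 = 1.118 × 10⁻⁵ × r × (3396)²
r = 1848 / (1.118 × 10⁻⁵ × 11,532,816) = 1848 / 128.9369 ≈ 14.333 cm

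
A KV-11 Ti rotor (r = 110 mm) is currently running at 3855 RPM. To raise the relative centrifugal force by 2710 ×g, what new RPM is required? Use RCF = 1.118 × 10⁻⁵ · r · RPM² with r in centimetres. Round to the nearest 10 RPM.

6070 RPM

r = 110 mm = 11.0 cm
Current RCF = 1.118 × 10⁻⁵ × 11 × (3855)² = 1.118 × 10⁻⁵ × 11 × 14,861,025 ≈ 1,827.6 × g
Target RCF = 1,827.6 + 2,710 = 4,537.6 × g
N² = 4,537.6 / (12.298 × 10⁻⁵) = 36,897,056
N ≈ √36,897,056 ≈ 6,074.3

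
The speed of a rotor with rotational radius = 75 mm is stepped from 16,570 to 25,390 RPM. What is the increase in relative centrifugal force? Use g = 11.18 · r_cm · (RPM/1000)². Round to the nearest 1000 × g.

≈ 31000 g

r = 75 mm = 7.5 cm
RCF₁ = 11.18 × 7.5 × (16.57)² = 11.18 × 7.5 × 274.5649 ≈ 23,022.3 × g
RCF₂ = 11.18 × 7.5 × (25.39)² = 11.18 × 7.5 × 644.6521 ≈ 54,054.1 × g
Increase = 54,054.1 − 23,022.3 = 31,031.8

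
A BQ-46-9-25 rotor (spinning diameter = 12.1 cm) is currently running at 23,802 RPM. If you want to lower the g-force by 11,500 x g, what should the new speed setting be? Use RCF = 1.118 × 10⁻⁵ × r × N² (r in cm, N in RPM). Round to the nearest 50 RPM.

≈ 19900 RPM

r = 12.1 / 2 = 6.05 cm
Current RCF = 1.118 × 10⁻⁵ × 6.05 × (23802)² = 1.118 × 10⁻⁵ × 6.05 × 566,535,204 ≈ 38,319.9 × g
Target RCF = 38,319.9 − 11,500 = 26,819.9 × g
N² = 26,819.9 / (6.7639 × 10⁻⁵) = 396,515,324
N ≈ √396,515,324 ≈ 19,912.7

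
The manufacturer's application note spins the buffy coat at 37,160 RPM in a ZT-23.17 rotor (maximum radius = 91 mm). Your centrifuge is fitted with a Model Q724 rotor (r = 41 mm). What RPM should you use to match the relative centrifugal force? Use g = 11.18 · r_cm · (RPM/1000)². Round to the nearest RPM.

Original rotor: r = 91 mm = 9.1 cm
RCF_original = 11.18 × 9.1 × (37.16)² = 11.18 × 9.1 × 1,380.8656 ≈ 140,486.5 × g
Your rotor: r = 41 mm = 4.1 cm
140,486.5 = 11.18 × 4.1 × (N/1000)²
(N/1000)² = 140,486.5 / 45.838 = 3064.848
N = 1000 × √3064.848 ≈ 55,361.1

55361 RPM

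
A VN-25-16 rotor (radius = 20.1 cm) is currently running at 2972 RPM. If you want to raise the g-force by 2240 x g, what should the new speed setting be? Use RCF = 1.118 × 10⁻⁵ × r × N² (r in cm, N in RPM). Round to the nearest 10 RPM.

≈ 4340 RPM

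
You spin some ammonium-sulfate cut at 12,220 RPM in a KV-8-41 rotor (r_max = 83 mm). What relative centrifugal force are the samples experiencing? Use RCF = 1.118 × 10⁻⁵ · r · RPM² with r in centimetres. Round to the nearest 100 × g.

13900 x g

r = 83 mm = 8.3 cm
RCF = 1.118 × 10⁻⁵ × 8.3 × (12220)² = 1.118 × 10⁻⁵ × 8.3 × 149,328,400 ≈ 13,856.8 × g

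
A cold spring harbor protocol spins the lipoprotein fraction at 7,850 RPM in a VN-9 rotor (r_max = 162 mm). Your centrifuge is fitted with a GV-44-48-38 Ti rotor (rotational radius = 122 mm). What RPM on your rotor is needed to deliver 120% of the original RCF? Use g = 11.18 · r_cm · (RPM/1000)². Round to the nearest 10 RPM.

Original rotor: r = 162 mm = 16.2 cm
RCF_original = 11.18 × 16.2 × (7.85)² = 11.18 × 16.2 × 61.6225 ≈ 11,160.8 × g
Target RCF = 1.2 × 11,160.8 ≈ 13,393 × g
Your rotor: r = 122 mm = 12.2 cm
13,393 = 11.18 × 12.2 × (N/1000)²
(N/1000)² = 13,393 / 136.396 = 98.19203
N = 1000 × √98.19203 ≈ 9,909.2

≈ 9910 RPM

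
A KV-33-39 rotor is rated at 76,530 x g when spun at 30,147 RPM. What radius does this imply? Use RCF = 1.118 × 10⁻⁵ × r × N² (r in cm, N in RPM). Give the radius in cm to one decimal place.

76530 = 1.118 × 10⁻⁵ × r × (30147)²
r = 76530 / (1.118 × 10⁻⁵ × 908,841,609) = 76530 / 10160.85 ≈ 7.532 cm

r ≈ 7.5 cm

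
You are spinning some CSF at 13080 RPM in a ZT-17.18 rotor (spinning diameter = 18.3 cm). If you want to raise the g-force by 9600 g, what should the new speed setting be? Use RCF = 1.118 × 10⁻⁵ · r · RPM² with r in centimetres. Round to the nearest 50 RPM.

r = 18.3 / 2 = 9.15 cm
Current RCF = 1.118 × 10⁻⁵ × 9.15 × (13080)² = 1.118 × 10⁻⁵ × 9.15 × 171,086,400 ≈ 17,501.6 × g
Target RCF = 17,501.6 + 9,600 = 27,101.6 × g
N² = 27,101.6 / (10.2297 × 10⁻⁵) = 264,930,545
N ≈ √264,930,545 ≈ 16,276.7

≈ 16300 RPM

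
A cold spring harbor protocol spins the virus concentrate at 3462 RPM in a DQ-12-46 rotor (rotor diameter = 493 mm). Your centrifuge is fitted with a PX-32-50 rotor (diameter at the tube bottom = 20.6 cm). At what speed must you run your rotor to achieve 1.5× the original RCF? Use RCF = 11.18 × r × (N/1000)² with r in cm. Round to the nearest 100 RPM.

Original rotor: r = 493 mm / 2 = 246.5 mm = 24.65 cm
RCF_original = 11.18 × 24.65 × (3.462)² = 11.18 × 24.65 × 11.985444 ≈ 3,303 × g
Target RCF = 1.5 × 3,303 ≈ 4,954.5 × g
Your rotor: r = 20.6 / 2 = 10.3 cm
4,954.5 = 11.18 × 10.3 × (N/1000)²
(N/1000)² = 4,954.5 / 115.154 = 43.02499
N = 1000 × √43.02499 ≈ 6,559.3

≈ 6600 RPM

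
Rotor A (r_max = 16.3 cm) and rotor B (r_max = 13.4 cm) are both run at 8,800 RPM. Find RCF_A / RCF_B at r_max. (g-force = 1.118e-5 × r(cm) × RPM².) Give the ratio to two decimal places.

1.22

At fixed N, RCF ∝ r, so RCF_A/RCF_B = r_A/r_B = 16.3 / 13.4 = 1.2164.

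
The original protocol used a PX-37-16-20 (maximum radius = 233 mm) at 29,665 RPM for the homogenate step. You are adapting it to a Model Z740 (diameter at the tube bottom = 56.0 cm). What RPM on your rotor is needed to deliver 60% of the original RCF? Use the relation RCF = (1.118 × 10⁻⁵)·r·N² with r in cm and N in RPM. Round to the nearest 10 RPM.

20960 RPM

Original rotor: r = 233 mm = 23.3 cm
RCF = 1.118 × 10⁻⁵ × r × N²
RCF_original = 1.118 × 10⁻⁵ × 23.3 × (29665)² = 1.118 × 10⁻⁵ × 23.3 × 880,012,225 ≈ 229,237.9 × g
Target RCF = 0.6 × 229,237.9 ≈ 137,542.7 × g
Your rotor: r = 56.0 / 2 = 28 cm
137,542.7 = 1.118 × 10⁻⁵ × 28 × N²
N² = 137,542.7 / (31.304 × 10⁻⁵) = 439,377,396
N ≈ √439,377,396 ≈ 20,961.3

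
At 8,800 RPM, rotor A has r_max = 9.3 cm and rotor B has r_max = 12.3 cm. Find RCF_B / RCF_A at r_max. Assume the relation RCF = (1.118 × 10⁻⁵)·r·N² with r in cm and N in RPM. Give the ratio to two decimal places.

1.32

At fixed N, RCF ∝ r, so RCF_B/RCF_A = r_B/r_A = 12.3 / 9.3 = 1.3226.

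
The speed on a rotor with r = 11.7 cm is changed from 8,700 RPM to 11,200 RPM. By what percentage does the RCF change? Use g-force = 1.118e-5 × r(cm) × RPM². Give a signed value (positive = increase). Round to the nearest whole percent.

RCF ∝ N², so the ratio is (11200/8700)² = (1.287356)² = 1.6573.
Change = 1.6573 − 1 = +0.6573 → +65.7%.

+66%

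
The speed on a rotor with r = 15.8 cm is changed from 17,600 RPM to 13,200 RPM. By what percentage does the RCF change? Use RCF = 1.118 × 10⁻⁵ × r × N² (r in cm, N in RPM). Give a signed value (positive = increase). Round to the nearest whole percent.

RCF ∝ N², so the ratio is (13200/17600)² = (0.750000)² = 0.5625.
Change = 0.5625 − 1 = -0.4375 → -43.8%.

-44%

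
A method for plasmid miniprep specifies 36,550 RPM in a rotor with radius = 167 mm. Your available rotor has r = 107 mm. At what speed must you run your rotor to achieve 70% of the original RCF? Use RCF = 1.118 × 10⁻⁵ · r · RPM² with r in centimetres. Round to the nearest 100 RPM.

≈ 38200 RPM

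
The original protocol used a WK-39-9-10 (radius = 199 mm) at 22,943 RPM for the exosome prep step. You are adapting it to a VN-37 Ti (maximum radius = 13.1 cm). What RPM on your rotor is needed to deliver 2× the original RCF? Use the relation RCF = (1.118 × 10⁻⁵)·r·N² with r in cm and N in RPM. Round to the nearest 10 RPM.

39990 RPM

Original rotor: r = 199 mm = 19.9 cm
RCF_original = 1.118 × 10⁻⁵ × 19.9 × (22943)² = 1.118 × 10⁻⁵ × 19.9 × 526,381,249 ≈ 117,110.4 × g
Target RCF = 2 × 117,110.4 ≈ 234,220.8 × g
234,220.8 = 1.118 × 10⁻⁵ × 13.1 × N²
N² = 234,220.8 / (14.6458 × 10⁻⁵) = 1,599,235,276
N ≈ √1,599,235,276 ≈ 39,990.4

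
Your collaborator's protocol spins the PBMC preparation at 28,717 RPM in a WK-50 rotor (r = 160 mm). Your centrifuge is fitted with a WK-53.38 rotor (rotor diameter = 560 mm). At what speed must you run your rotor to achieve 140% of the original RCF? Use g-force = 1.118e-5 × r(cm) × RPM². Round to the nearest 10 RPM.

Original rotor: r = 160 mm = 16.0 cm
RCF = 1.118 × 10⁻⁵ × r × N²
RCF_original = 1.118 × 10⁻⁵ × 16 × (28717)² = 1.118 × 10⁻⁵ × 16 × 824,666,089 ≈ 147,516.3 × g
Target RCF = 1.4 × 147,516.3 ≈ 206,522.8 × g
Your rotor: r = 560 mm / 2 = 280 mm = 28 cm
206,522.8 = 1.118 × 10⁻⁵ × 28 × N²
N² = 206,522.8 / (31.304 × 10⁻⁵) = 659,732,941
N ≈ √659,732,941 ≈ 25,685.3

25690 RPM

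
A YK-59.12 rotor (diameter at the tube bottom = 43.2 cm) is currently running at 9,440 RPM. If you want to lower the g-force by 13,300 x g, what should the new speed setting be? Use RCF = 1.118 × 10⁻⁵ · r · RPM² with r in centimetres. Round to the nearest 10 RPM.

5830 RPM

r = 43.2 / 2 = 21.6 cm
Current RCF = 1.118 × 10⁻⁵ × 21.6 × (9440)² = 1.118 × 10⁻⁵ × 21.6 × 89,113,600 ≈ 21,519.9 × g
Target RCF = 21,519.9 − 13,300 = 8,219.9 × g
N² = 8,219.9 / (24.1488 × 10⁻⁵) = 34,038,544
N ≈ √34,038,544 ≈ 5,834.3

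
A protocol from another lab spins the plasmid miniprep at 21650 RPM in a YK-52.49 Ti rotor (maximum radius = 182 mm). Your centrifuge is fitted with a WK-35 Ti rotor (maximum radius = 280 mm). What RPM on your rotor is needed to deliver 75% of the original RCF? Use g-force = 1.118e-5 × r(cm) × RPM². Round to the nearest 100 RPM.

15100 RPM

Original rotor: r = 182 mm = 18.2 cm
RCF_original = 1.118 × 10⁻⁵ × 18.2 × (21650)² = 1.118 × 10⁻⁵ × 18.2 × 468,722,500 ≈ 95,373.8 × g
Target RCF = 0.75 × 95,373.8 ≈ 71,530.4 × g
Your rotor: r = 280 mm = 28.0 cm
71,530.4 = 1.118 × 10⁻⁵ × 28 × N²
N² = 71,530.4 / (31.304 × 10⁻⁵) = 228,502,428
N ≈ √228,502,428 ≈ 15,116.3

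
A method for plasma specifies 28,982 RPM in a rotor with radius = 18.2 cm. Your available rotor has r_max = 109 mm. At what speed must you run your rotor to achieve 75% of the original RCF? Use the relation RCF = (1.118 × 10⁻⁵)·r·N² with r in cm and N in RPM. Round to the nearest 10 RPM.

32430 RPM

RCF_original = 1.118 × 10⁻⁵ × 18.2 × (28982)² = 1.118 × 10⁻⁵ × 18.2 × 839,956,324 ≈ 170,911 × g
Target RCF = 0.75 × 170,911 ≈ 128,183.2 × g
Your rotor: r = 109 mm = 10.9 cm
128,183.2 = 1.118 × 10⁻⁵ × 10.9 × N²
N² = 128,183.2 / (12.1862 × 10⁻⁵) = 1,051,871,789
N ≈ √1,051,871,789 ≈ 32,432.6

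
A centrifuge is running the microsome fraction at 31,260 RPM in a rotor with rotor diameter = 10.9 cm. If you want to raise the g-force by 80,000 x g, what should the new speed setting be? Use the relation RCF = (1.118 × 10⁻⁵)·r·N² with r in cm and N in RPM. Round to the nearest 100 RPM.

≈ 47900 RPM

r = 10.9 / 2 = 5.45 cm
Current RCF = 1.118 × 10⁻⁵ × 5.45 × (31260)² = 1.118 × 10⁻⁵ × 5.45 × 977,187,600 ≈ 59,541 × g
Target RCF = 59,541 + 80,000 = 139,541 × g
N² = 139,541 / (6.0931 × 10⁻⁵) = 2,290,147,872
N ≈ √2,290,147,872 ≈ 47,855.5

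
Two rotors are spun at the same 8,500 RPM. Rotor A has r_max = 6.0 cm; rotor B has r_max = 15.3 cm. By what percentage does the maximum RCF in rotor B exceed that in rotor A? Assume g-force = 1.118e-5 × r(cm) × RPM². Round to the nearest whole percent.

155%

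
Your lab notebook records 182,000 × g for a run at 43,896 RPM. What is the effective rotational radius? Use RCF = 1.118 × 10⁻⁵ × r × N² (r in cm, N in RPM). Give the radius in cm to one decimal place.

182000 = 1.118 × 10⁻⁵ × r × (43896)²
r = 182000 / (1.118 × 10⁻⁵ × 1,926,858,816) = 182000 / 21542.28 ≈ 8.449 cm

≈ 8.4 cm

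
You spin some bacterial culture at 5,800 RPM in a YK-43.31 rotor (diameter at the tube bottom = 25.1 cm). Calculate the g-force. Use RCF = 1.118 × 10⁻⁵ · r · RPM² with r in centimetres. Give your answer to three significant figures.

r = 25.1 / 2 = 12.55 cm
RCF = 1.118 × 10⁻⁵ × 12.55 × (5800)² = 1.118 × 10⁻⁵ × 12.55 × 33,640,000 ≈ 4,720 × g

RCF ≈ 4720 ×g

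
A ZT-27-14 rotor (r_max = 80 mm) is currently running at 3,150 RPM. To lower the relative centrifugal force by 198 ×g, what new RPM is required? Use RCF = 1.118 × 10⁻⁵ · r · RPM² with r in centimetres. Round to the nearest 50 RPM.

2800 RPM

r = 80 mm = 8.0 cm
Current RCF = 1.118 × 10⁻⁵ × 8 × (3150)² = 1.118 × 10⁻⁵ × 8 × 9,922,500 ≈ 887.5 × g
Target RCF = 887.5 − 198 = 689.5 × g
N² = 689.5 / (8.944 × 10⁻⁵) = 7,709,079
N ≈ √7,709,079 ≈ 2,776.5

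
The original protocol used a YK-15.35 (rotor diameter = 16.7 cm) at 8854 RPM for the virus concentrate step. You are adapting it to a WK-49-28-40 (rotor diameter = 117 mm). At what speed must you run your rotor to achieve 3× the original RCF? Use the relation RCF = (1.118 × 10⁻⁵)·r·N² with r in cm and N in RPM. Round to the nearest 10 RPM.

Original rotor: r = 16.7 / 2 = 8.35 cm
RCF = 1.118 × 10⁻⁵ × r × N²
RCF_original = 1.118 × 10⁻⁵ × 8.35 × (8854)² = 1.118 × 10⁻⁵ × 8.35 × 78,393,316 ≈ 7,318.3 × g
Target RCF = 3 × 7,318.3 ≈ 21,954.9 × g
Your rotor: r = 117 mm / 2 = 58.5 mm = 5.85 cm
21,954.9 = 1.118 × 10⁻⁵ × 5.85 × N²
N² = 21,954.9 / (6.5403 × 10⁻⁵) = 335,686,436
N ≈ √335,686,436 ≈ 18,321.7

18320 RPM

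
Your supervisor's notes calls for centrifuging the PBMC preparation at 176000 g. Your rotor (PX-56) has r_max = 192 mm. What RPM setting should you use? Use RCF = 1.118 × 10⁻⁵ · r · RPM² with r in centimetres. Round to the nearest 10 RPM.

28630 RPM

r = 192 mm = 19.2 cm
RCF = 1.118 × 10⁻⁵ × r × N²
176,000 = 1.118 × 10⁻⁵ × 19.2 × N²
N² = 176,000 / (21.4656 × 10⁻⁵) = 819,916,518
N ≈ √819,916,518 ≈ 28,634.2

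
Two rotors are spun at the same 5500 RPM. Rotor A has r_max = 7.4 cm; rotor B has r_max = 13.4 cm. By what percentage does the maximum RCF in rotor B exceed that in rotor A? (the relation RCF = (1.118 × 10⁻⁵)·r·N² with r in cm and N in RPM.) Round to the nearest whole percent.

At equal RPM, RCF scales linearly with r: ratio = 13.4 / 7.4 = 1.8108.
So rotor B delivers 81.1% more g-force.

81%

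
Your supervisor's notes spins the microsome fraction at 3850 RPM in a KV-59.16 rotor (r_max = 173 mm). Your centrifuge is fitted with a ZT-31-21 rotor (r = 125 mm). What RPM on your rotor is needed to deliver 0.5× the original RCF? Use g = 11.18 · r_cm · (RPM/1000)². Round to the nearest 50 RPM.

Original rotor: r = 173 mm = 17.3 cm
RCF_original = 11.18 × 17.3 × (3.85)² = 11.18 × 17.3 × 14.8225 ≈ 2,866.9 × g
Target RCF = 0.5 × 2,866.9 ≈ 1,433.5 × g
Your rotor: r = 125 mm = 12.5 cm
1,433.5 = 11.18 × 12.5 × (N/1000)²
(N/1000)² = 1,433.5 / 139.75 = 10.2576
N = 1000 × √10.2576 ≈ 3,202.7

3200 RPM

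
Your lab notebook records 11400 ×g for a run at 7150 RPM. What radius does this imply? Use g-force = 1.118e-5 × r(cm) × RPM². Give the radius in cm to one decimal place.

19.9 cm

RCF = 1.118 × 10⁻⁵ × r × N²
11400 = 1.118 × 10⁻⁵ × r × (7150)²
r = 11400 / (1.118 × 10⁻⁵ × 51,122,500) = 11400 / 571.5495 ≈ 19.946 cm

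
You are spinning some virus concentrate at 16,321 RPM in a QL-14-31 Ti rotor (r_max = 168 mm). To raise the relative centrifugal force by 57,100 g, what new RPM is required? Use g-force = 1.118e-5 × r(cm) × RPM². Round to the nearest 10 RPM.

r = 168 mm = 16.8 cm
Current RCF = 1.118 × 10⁻⁵ × 16.8 × (16321)² = 1.118 × 10⁻⁵ × 16.8 × 266,375,041 ≈ 50,031.6 × g
Target RCF = 50,031.6 + 57,100 = 107,131.6 × g
N² = 107,131.6 / (18.7824 × 10⁻⁵) = 570,382,912
N ≈ √570,382,912 ≈ 23,882.7

23880 RPM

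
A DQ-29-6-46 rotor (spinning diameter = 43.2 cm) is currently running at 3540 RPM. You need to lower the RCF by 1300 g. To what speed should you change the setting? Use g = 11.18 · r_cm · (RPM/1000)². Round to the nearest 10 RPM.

r = 43.2 / 2 = 21.6 cm
Current RCF = 11.18 × 21.6 × (3.54)² = 11.18 × 21.6 × 12.5316 ≈ 3,026.2 × g
Target RCF = 3,026.2 − 1,300 = 1,726.2 × g
(N/1000)² = 1,726.2 / 241.488 = 7.148181
N = 1000 × √7.148181 ≈ 2,673.6

≈ 2670 RPM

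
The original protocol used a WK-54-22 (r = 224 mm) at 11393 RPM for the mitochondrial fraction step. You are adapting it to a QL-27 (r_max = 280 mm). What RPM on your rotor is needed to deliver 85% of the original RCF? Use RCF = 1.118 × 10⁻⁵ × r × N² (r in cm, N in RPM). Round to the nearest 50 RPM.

Original rotor: r = 224 mm = 22.4 cm
RCF = 1.118 × 10⁻⁵ × r × N²
RCF_original = 1.118 × 10⁻⁵ × 22.4 × (11393)² = 1.118 × 10⁻⁵ × 22.4 × 129,800,449 ≈ 32,506.2 × g
Target RCF = 0.85 × 32,506.2 ≈ 27,630.3 × g
Your rotor: r = 280 mm = 28.0 cm
27,630.3 = 1.118 × 10⁻⁵ × 28 × N²
N² = 27,630.3 / (31.304 × 10⁻⁵) = 88,264,439
N ≈ √88,264,439 ≈ 9,394.9

≈ 9400 RPM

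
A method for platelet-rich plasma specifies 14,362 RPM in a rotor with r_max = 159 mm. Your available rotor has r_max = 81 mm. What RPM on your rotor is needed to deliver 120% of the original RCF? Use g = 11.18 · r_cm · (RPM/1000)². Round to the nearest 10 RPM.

Original rotor: r = 159 mm = 15.9 cm
RCF = 11.18 × r × (N/1000)²
RCF_original = 11.18 × 15.9 × (14.362)² = 11.18 × 15.9 × 206.267044 ≈ 36,666.4 × g
Target RCF = 1.2 × 36,666.4 ≈ 43,999.7 × g
Your rotor: r = 81 mm = 8.1 cm
43,999.7 = 11.18 × 8.1 × (N/1000)²
(N/1000)² = 43,999.7 / 90.558 = 485.8731
N = 1000 × √485.8731 ≈ 22,042.5

22040 RPM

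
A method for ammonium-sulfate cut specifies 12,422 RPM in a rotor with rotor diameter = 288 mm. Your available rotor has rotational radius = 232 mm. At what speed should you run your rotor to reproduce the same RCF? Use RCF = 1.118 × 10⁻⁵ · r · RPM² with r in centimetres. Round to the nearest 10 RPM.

Original rotor: r = 288 mm / 2 = 144 mm = 14.4 cm
RCF_original = 1.118 × 10⁻⁵ × 14.4 × (12422)² = 1.118 × 10⁻⁵ × 14.4 × 154,306,084 ≈ 24,842 × g
Your rotor: r = 232 mm = 23.2 cm
24,842 = 1.118 × 10⁻⁵ × 23.2 × N²
N² = 24,842 / (25.9376 × 10⁻⁵) = 95,776,016
N ≈ √95,776,016 ≈ 9,786.5

9790 RPM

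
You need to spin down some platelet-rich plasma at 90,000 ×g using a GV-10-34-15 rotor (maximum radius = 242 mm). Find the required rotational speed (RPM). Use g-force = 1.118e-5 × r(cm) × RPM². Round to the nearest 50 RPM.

r = 242 mm = 24.2 cm
RCF = 1.118 × 10⁻⁵ × r × N²
90,000 = 1.118 × 10⁻⁵ × 24.2 × N²
N² = 90,000 / (27.0556 × 10⁻⁵) = 332,648,324
N ≈ √332,648,324 ≈ 18,238.6

≈ 18250 RPM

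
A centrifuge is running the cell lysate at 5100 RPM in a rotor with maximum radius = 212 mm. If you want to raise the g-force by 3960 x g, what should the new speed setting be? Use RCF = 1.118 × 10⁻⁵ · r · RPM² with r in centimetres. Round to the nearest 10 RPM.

r = 212 mm = 21.2 cm
Current RCF = 1.118 × 10⁻⁵ × 21.2 × (5100)² = 1.118 × 10⁻⁵ × 21.2 × 26,010,000 ≈ 6,164.8 × g
Target RCF = 6,164.8 + 3,960 = 10,124.8 × g
N² = 10,124.8 / (23.7016 × 10⁻⁵) = 42,717,791
N ≈ √42,717,791 ≈ 6,535.9

N₂ ≈ 6540 RPM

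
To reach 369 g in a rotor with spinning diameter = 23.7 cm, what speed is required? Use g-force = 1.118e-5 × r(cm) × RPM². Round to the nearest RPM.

r = 23.7 / 2 = 11.85 cm
369 = 1.118 × 10⁻⁵ × 11.85 × N²
N² = 369 / (13.2483 × 10⁻⁵) = 2,785,263
N ≈ √2,785,263 ≈ 1,668.9

N ≈ 1669 RPM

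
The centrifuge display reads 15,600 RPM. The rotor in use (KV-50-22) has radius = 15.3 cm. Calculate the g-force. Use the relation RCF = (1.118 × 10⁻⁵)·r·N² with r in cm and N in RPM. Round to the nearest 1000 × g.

≈ 42000 x g

RCF = 1.118 × 10⁻⁵ × r × N²
RCF = 1.118 × 10⁻⁵ × 15.3 × (15600)² = 1.118 × 10⁻⁵ × 15.3 × 243,360,000 ≈ 41,627.7 × g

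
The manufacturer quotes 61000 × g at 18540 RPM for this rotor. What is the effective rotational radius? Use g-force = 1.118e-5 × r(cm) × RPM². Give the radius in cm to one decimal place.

RCF = 1.118 × 10⁻⁵ × r × N²
61000 = 1.118 × 10⁻⁵ × r × (18540)²
r = 61000 / (1.118 × 10⁻⁵ × 343,731,600) = 61000 / 3842.919 ≈ 15.873 cm

15.9 cm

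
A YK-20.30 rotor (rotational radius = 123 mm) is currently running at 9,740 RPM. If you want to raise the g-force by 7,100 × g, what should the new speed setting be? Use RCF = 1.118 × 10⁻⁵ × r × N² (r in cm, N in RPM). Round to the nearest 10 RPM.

r = 123 mm = 12.3 cm
Current RCF = 1.118 × 10⁻⁵ × 12.3 × (9740)² = 1.118 × 10⁻⁵ × 12.3 × 94,867,600 ≈ 13,045.6 × g
Target RCF = 13,045.6 + 7,100 = 20,145.6 × g
N² = 20,145.6 / (13.7514 × 10⁻⁵) = 146,498,538
N ≈ √146,498,538 ≈ 12,103.7

≈ 12100 RPM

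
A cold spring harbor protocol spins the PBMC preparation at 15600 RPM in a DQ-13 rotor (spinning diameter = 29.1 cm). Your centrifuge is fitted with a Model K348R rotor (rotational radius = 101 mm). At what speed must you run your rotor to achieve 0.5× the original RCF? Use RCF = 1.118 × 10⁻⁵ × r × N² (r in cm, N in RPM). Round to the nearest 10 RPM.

≈ 13240 RPM

Original rotor: r = 29.1 / 2 = 14.55 cm
RCF_original = 1.118 × 10⁻⁵ × 14.55 × (15600)² = 1.118 × 10⁻⁵ × 14.55 × 243,360,000 ≈ 39,587.1 × g
Target RCF = 0.5 × 39,587.1 ≈ 19,793.5 × g
Your rotor: r = 101 mm = 10.1 cm
19,793.5 = 1.118 × 10⁻⁵ × 10.1 × N²
N² = 19,793.5 / (11.2918 × 10⁻⁵) = 175,290,919
N ≈ √175,290,919 ≈ 13,239.7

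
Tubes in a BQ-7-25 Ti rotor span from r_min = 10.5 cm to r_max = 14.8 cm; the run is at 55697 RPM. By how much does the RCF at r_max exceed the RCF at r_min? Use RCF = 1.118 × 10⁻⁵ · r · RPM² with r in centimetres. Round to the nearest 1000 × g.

≈ 149000 x g

ΔRCF = 1.118 × 10⁻⁵ × (r_max − r_min) × N² = 1.118 × 10⁻⁵ × 4.3 × 3,102,155,809 ≈ 149,133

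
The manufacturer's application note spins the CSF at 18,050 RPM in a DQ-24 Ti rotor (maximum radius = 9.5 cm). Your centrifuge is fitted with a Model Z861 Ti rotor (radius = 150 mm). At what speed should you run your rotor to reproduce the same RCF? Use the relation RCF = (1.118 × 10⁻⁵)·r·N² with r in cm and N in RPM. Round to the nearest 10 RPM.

RCF_original = 1.118 × 10⁻⁵ × 9.5 × (18050)² = 1.118 × 10⁻⁵ × 9.5 × 325,802,500 ≈ 34,603.5 × g
Your rotor: r = 150 mm = 15.0 cm
34,603.5 = 1.118 × 10⁻⁵ × 15 × N²
N² = 34,603.5 / (16.77 × 10⁻⁵) = 206,341,682
N ≈ √206,341,682 ≈ 14,364.6

14360 RPM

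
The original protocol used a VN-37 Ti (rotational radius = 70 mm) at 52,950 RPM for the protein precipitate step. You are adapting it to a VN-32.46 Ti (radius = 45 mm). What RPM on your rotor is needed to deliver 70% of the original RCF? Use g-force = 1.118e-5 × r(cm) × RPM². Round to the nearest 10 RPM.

≈ 55250 RPM

Original rotor: r = 70 mm = 7.0 cm
RCF_original = 1.118 × 10⁻⁵ × 7 × (52950)² = 1.118 × 10⁻⁵ × 7 × 2,803,702,500 ≈ 219,417.8 × g
Target RCF = 0.7 × 219,417.8 ≈ 153,592.5 × g
Your rotor: r = 45 mm = 4.5 cm
153,592.5 = 1.118 × 10⁻⁵ × 4.5 × N²
N² = 153,592.5 / (5.031 × 10⁻⁵) = 3,052,921,884
N ≈ √3,052,921,884 ≈ 55,253.3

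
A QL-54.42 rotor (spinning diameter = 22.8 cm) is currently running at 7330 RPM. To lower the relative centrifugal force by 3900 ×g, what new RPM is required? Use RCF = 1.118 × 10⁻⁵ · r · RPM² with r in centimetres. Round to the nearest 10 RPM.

4810 RPM

r = 22.8 / 2 = 11.4 cm
Current RCF = 1.118 × 10⁻⁵ × 11.4 × (7330)² = 1.118 × 10⁻⁵ × 11.4 × 53,728,900 ≈ 6,847.9 × g
Target RCF = 6,847.9 − 3,900 = 2,947.9 × g
N² = 2,947.9 / (12.7452 × 10⁻⁵) = 23,129,492
N ≈ √23,129,492 ≈ 4,809.3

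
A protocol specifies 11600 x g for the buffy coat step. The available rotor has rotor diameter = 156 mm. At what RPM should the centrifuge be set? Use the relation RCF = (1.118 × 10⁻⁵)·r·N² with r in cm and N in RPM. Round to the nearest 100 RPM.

r = 156 mm / 2 = 78 mm = 7.8 cm
RCF = 1.118 × 10⁻⁵ × r × N²
11,600 = 1.118 × 10⁻⁵ × 7.8 × N²
N² = 11,600 / (8.7204 × 10⁻⁵) = 133,021,421
N ≈ √133,021,421 ≈ 11,533.5

≈ 11500 RPM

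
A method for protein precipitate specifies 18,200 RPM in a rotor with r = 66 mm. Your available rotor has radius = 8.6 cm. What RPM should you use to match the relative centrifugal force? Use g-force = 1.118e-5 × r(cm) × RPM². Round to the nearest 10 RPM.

≈ 15940 RPM

Original rotor: r = 66 mm = 6.6 cm
RCF_original = 1.118 × 10⁻⁵ × 6.6 × (18200)² = 1.118 × 10⁻⁵ × 6.6 × 331,240,000 ≈ 24,441.5 × g
24,441.5 = 1.118 × 10⁻⁵ × 8.6 × N²
N² = 24,441.5 / (9.6148 × 10⁻⁵) = 254,207,056
N ≈ √254,207,056 ≈ 15,943.9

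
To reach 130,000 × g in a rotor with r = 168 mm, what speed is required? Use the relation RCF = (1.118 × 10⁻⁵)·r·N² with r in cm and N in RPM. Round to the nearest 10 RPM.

N ≈ 26310 RPM

r = 168 mm = 16.8 cm
130,000 = 1.118 × 10⁻⁵ × 16.8 × N²
N² = 130,000 / (18.7824 × 10⁻⁵) = 692,137,320
N ≈ √692,137,320 ≈ 26,308.5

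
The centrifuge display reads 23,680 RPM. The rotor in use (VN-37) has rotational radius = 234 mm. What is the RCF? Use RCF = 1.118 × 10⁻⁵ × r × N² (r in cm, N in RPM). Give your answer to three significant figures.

r = 234 mm = 23.4 cm
RCF = 1.118 × 10⁻⁵ × 23.4 × (23680)² = 1.118 × 10⁻⁵ × 23.4 × 560,742,400 ≈ 146,696.9 × g

RCF ≈ 147000 g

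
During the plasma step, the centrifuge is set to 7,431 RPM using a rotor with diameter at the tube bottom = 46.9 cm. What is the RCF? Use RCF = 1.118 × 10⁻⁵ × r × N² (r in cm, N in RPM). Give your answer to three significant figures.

r = 46.9 / 2 = 23.45 cm
RCF = 1.118 × 10⁻⁵ × 23.45 × (7431)² = 1.118 × 10⁻⁵ × 23.45 × 55,219,761 ≈ 14,477 × g

RCF ≈ 14500 ×g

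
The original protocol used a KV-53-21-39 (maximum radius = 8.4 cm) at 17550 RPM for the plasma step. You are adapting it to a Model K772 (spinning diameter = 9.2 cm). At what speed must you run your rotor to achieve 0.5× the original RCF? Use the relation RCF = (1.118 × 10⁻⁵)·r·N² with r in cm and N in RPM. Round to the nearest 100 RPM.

≈ 16800 RPM

RCF_original = 1.118 × 10⁻⁵ × 8.4 × (17550)² = 1.118 × 10⁻⁵ × 8.4 × 308,002,500 ≈ 28,925.1 × g
Target RCF = 0.5 × 28,925.1 ≈ 14,462.5 × g
Your rotor: r = 9.2 / 2 = 4.6 cm
14,462.5 = 1.118 × 10⁻⁵ × 4.6 × N²
N² = 14,462.5 / (5.1428 × 10⁻⁵) = 281,218,402
N ≈ √281,218,402 ≈ 16,769.6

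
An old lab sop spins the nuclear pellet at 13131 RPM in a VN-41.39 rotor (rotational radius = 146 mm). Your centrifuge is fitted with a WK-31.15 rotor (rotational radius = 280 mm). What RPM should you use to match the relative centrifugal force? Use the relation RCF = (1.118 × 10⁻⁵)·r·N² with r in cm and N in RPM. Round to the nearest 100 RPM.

≈ 9500 RPM

Original rotor: r = 146 mm = 14.6 cm
RCF_original = 1.118 × 10⁻⁵ × 14.6 × (13131)² = 1.118 × 10⁻⁵ × 14.6 × 172,423,161 ≈ 28,144.3 × g
Your rotor: r = 280 mm = 28.0 cm
28,144.3 = 1.118 × 10⁻⁵ × 28 × N²
N² = 28,144.3 / (31.304 × 10⁻⁵) = 89,906,402
N ≈ √89,906,402 ≈ 9,481.9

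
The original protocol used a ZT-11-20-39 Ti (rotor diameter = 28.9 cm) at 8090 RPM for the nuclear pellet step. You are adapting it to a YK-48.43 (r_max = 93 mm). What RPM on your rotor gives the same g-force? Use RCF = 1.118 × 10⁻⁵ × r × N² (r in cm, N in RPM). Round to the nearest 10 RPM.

≈ 10080 RPM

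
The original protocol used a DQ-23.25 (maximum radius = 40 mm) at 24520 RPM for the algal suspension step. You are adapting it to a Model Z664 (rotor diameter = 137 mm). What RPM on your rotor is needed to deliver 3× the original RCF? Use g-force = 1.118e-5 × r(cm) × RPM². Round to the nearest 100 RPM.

≈ 32500 RPM

Original rotor: r = 40 mm = 4.0 cm
RCF_original = 1.118 × 10⁻⁵ × 4 × (24520)² = 1.118 × 10⁻⁵ × 4 × 601,230,400 ≈ 26,887 × g
Target RCF = 3 × 26,887 ≈ 80,661 × g
Your rotor: r = 137 mm / 2 = 68.5 mm = 6.85 cm
80,661 = 1.118 × 10⁻⁵ × 6.85 × N²
N² = 80,661 / (7.6583 × 10⁻⁵) = 1,053,249,416
N ≈ √1,053,249,416 ≈ 32,453.8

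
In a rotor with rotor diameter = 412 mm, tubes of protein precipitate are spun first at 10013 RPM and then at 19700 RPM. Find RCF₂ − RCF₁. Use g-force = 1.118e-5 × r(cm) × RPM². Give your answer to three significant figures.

66300 × g

r = 412 mm / 2 = 206 mm = 20.6 cm
RCF₁ = 1.118 × 10⁻⁵ × 20.6 × (10013)² = 1.118 × 10⁻⁵ × 20.6 × 100,260,169 ≈ 23,090.7 × g
RCF₂ = 1.118 × 10⁻⁵ × 20.6 × (19700)² = 1.118 × 10⁻⁵ × 20.6 × 388,090,000 ≈ 89,380.2 × g
Increase = 89,380.2 − 23,090.7 = 66,289.5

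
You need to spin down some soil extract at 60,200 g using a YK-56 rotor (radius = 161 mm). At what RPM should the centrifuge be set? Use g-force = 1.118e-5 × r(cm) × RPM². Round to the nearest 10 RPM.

r = 161 mm = 16.1 cm
60,200 = 1.118 × 10⁻⁵ × 16.1 × N²
N² = 60,200 / (17.9998 × 10⁻⁵) = 334,448,161
N ≈ √334,448,161 ≈ 18,287.9

N ≈ 18290 RPM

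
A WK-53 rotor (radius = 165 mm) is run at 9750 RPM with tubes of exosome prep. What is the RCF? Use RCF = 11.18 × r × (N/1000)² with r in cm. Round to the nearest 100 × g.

r = 165 mm = 16.5 cm
RCF = 11.18 × 16.5 × (9.75)² = 11.18 × 16.5 × 95.0625 ≈ 17,536.2 × g

17500 g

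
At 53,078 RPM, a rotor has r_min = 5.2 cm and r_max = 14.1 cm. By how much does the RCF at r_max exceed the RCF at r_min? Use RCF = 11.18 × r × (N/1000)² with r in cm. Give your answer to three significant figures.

RCF_max = 11.18 × 14.1 × (53.078)² = 11.18 × 14.1 × 2,817.274084 ≈ 444,109.5 × g
RCF_min = 11.18 × 5.2 × (53.078)² = 11.18 × 5.2 × 2,817.274084 ≈ 163,785 × g
ΔRCF = 444,109.5 − 163,785 = 280,324.5

≈ 280000 × g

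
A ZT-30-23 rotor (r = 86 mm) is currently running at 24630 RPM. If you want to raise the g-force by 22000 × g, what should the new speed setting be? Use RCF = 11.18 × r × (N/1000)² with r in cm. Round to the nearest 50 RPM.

r = 86 mm = 8.6 cm
Current RCF = 11.18 × 8.6 × (24.63)² = 11.18 × 8.6 × 606.6369 ≈ 58,326.9 × g
Target RCF = 58,326.9 + 22,000 = 80,326.9 × g
(N/1000)² = 80,326.9 / 96.148 = 835.4506
N = 1000 × √835.4506 ≈ 28,904.2

N₂ ≈ 28900 RPM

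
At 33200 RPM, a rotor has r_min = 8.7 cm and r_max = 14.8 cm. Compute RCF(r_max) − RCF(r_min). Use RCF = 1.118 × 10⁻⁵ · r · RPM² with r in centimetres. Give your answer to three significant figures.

75200 × g

RCF_max = 1.118 × 10⁻⁵ × 14.8 × (33200)² = 1.118 × 10⁻⁵ × 14.8 × 1,102,240,000 ≈ 182,381 × g
RCF_min = 1.118 × 10⁻⁵ × 8.7 × (33200)² = 1.118 × 10⁻⁵ × 8.7 × 1,102,240,000 ≈ 107,210.5 × g
ΔRCF = 182,381 − 107,210.5 = 75,170.5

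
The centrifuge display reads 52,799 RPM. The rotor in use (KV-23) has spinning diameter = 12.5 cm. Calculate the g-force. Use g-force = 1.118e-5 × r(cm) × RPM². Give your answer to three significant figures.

r = 12.5 / 2 = 6.25 cm
RCF = 1.118 × 10⁻⁵ × r × N²
RCF = 1.118 × 10⁻⁵ × 6.25 × (52799)² = 1.118 × 10⁻⁵ × 6.25 × 2,787,734,401 ≈ 194,792.9 × g

195000 × g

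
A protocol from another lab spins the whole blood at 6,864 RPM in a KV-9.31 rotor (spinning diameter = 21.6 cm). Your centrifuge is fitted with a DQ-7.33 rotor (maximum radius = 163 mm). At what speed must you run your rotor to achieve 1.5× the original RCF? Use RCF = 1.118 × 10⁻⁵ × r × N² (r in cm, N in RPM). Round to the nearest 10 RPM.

Original rotor: r = 21.6 / 2 = 10.8 cm
RCF = 1.118 × 10⁻⁵ × r × N²
RCF_original = 1.118 × 10⁻⁵ × 10.8 × (6864)² = 1.118 × 10⁻⁵ × 10.8 × 47,114,496 ≈ 5,688.8 × g
Target RCF = 1.5 × 5,688.8 ≈ 8,533.2 × g
Your rotor: r = 163 mm = 16.3 cm
8,533.2 = 1.118 × 10⁻⁵ × 16.3 × N²
N² = 8,533.2 / (18.2234 × 10⁻⁵) = 46,825,510
N ≈ √46,825,510 ≈ 6,842.9

≈ 6840 RPM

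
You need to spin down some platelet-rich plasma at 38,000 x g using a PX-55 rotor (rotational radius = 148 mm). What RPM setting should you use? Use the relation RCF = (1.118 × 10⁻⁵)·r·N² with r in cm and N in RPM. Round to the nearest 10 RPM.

r = 148 mm = 14.8 cm
RCF = 1.118 × 10⁻⁵ × r × N²
38,000 = 1.118 × 10⁻⁵ × 14.8 × N²
N² = 38,000 / (16.5464 × 10⁻⁵) = 229,657,206
N ≈ √229,657,206 ≈ 15,154.4

15150 RPM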